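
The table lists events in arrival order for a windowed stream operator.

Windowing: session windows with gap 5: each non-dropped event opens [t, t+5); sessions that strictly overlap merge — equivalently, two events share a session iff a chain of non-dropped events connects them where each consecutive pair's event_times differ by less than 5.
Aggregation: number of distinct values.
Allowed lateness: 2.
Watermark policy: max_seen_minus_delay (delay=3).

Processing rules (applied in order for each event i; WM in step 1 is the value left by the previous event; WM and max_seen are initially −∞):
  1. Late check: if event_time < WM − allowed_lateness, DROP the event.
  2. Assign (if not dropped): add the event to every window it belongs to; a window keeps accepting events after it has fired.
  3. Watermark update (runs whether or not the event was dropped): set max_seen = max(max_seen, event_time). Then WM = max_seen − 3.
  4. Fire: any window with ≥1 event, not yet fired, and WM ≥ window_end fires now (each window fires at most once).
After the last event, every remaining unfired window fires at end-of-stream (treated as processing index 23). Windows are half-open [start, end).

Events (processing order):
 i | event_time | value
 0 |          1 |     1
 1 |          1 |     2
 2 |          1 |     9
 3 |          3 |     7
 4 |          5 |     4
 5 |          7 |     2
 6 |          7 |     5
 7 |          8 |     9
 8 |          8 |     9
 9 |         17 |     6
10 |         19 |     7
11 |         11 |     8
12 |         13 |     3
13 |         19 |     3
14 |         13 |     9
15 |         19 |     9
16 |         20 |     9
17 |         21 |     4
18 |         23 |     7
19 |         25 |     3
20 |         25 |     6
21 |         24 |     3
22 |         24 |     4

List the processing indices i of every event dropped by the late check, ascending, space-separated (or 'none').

11 12 14

i=0 t=1 v=1: → [1,6); WM=-2
i=1 t=1 v=2: → [1,6); WM=-2
i=2 t=1 v=9: → [1,6); WM=-2
i=3 t=3 v=7: → [1,8); WM=0
i=4 t=5 v=4: → [1,10); WM=2
i=5 t=7 v=2: → [1,12); WM=4
i=6 t=7 v=5: → [1,12); WM=4
i=7 t=8 v=9: → [1,13); WM=5
i=8 t=8 v=9: → [1,13); WM=5
i=9 t=17 v=6: → [17,22); WM=14
i=10 t=19 v=7: → [17,24); WM=16
i=11 t=11 v=8: DROP (t<16-2); WM=16
i=12 t=13 v=3: DROP (t<16-2); WM=16
i=13 t=19 v=3: → [17,24); WM=16
i=14 t=13 v=9: DROP (t<16-2); WM=16
i=15 t=19 v=9: → [17,24); WM=16
i=16 t=20 v=9: → [17,25); WM=17
i=17 t=21 v=4: → [17,26); WM=18
i=18 t=23 v=7: → [17,28); WM=20
i=19 t=25 v=3: → [17,30); WM=22
i=20 t=25 v=6: → [17,30); WM=22
i=21 t=24 v=3: → [17,30); WM=22
i=22 t=24 v=4: → [17,30); WM=22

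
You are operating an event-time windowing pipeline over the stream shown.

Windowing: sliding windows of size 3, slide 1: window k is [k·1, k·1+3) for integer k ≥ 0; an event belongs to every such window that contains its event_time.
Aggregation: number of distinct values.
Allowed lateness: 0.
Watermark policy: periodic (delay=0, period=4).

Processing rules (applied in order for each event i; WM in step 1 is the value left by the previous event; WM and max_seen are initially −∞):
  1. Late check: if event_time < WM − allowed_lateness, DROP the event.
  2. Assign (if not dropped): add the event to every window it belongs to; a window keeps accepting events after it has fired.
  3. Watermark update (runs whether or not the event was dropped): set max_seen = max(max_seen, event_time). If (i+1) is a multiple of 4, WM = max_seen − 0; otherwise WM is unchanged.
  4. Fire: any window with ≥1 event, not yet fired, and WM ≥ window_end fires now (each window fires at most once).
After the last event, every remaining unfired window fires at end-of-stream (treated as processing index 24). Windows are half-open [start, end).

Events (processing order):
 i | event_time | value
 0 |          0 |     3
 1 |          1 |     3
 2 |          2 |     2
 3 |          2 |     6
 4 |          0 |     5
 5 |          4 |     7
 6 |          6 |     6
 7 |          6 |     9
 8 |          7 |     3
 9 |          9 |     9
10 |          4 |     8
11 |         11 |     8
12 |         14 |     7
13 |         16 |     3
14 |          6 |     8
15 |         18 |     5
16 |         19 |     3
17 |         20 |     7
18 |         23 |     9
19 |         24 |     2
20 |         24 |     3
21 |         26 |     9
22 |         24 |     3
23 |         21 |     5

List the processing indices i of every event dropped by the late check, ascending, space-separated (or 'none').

4 10 14 23

i=0 t=0 v=3: → [0,3); WM=−∞
i=1 t=1 v=3: → [1,4),[0,3); WM=−∞
i=2 t=2 v=2: → [2,5),[1,4),[0,3); WM=−∞
i=3 t=2 v=6: → [2,5),[1,4),[0,3); WM=2
i=4 t=0 v=5: DROP (t<2-0); WM=2
i=5 t=4 v=7: → [4,7),[3,6),[2,5); WM=2
i=6 t=6 v=6: → [6,9),[5,8),[4,7); WM=2
i=7 t=6 v=9: → [6,9),[5,8),[4,7); WM=6; [0,3) fires=3 [1,4) fires=3 [2,5) fires=3 [3,6) fires=1
i=8 t=7 v=3: → [7,10),[6,9),[5,8); WM=6
i=9 t=9 v=9: → [9,12),[8,11),[7,10); WM=6
i=10 t=4 v=8: DROP (t<6-0); WM=6
i=11 t=11 v=8: → [11,14),[10,13),[9,12); WM=11; [4,7) fires=3 [5,8) fires=3 [6,9) fires=3 [7,10) fires=2 [8,11) fires=1
i=12 t=14 v=7: → [14,17),[13,16),[12,15); WM=11
i=13 t=16 v=3: → [16,19),[15,18),[14,17); WM=11
i=14 t=6 v=8: DROP (t<11-0); WM=11
i=15 t=18 v=5: → [18,21),[17,20),[16,19); WM=18; [9,12) fires=2 [10,13) fires=1 [11,14) fires=1 [12,15) fires=1 [13,16) fires=1 [14,17) fires=2 [15,18) fires=1
i=16 t=19 v=3: → [19,22),[18,21),[17,20); WM=18
i=17 t=20 v=7: → [20,23),[19,22),[18,21); WM=18
i=18 t=23 v=9: → [23,26),[22,25),[21,24); WM=18
i=19 t=24 v=2: → [24,27),[23,26),[22,25); WM=24; [16,19) fires=2 [17,20) fires=2 [18,21) fires=3 [19,22) fires=2 [20,23) fires=1 [21,24) fires=1
i=20 t=24 v=3: → [24,27),[23,26),[22,25); WM=24
i=21 t=26 v=9: → [26,29),[25,28),[24,27); WM=24
i=22 t=24 v=3: → [24,27),[23,26),[22,25); WM=24
i=23 t=21 v=5: DROP (t<24-0); WM=26; [22,25) fires=3 [23,26) fires=3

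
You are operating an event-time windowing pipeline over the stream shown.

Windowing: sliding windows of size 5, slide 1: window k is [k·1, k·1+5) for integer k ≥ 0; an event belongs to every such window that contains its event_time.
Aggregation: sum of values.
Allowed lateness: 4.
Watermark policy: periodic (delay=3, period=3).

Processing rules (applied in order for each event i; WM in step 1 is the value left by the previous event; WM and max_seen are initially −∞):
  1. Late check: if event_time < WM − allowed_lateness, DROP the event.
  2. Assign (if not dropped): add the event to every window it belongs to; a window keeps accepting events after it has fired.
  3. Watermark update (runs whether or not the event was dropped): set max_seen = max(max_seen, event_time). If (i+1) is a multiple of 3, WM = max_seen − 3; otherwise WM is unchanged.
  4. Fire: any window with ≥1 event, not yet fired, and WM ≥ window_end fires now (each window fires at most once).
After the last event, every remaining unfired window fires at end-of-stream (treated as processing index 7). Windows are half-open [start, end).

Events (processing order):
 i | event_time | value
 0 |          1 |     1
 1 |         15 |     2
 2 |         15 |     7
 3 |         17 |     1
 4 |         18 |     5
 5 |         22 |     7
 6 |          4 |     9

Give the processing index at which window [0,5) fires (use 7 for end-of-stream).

2

i=0 t=1 v=1: → [1,6),[0,5); WM=−∞
i=1 t=15 v=2: → [15,20),[14,19),[13,18),[12,17),[11,16); WM=−∞
i=2 t=15 v=7: → [15,20),[14,19),[13,18),[12,17),[11,16); WM=12; [0,5) fires=1 [1,6) fires=1
i=3 t=17 v=1: → [17,22),[16,21),[15,20),[14,19),[13,18); WM=12
i=4 t=18 v=5: → [18,23),[17,22),[16,21),[15,20),[14,19); WM=12
i=5 t=22 v=7: → [22,27),[21,26),[20,25),[19,24),[18,23); WM=19; [11,16) fires=9 [12,17) fires=9 [13,18) fires=10 [14,19) fires=15
i=6 t=4 v=9: DROP (t<19-4); WM=19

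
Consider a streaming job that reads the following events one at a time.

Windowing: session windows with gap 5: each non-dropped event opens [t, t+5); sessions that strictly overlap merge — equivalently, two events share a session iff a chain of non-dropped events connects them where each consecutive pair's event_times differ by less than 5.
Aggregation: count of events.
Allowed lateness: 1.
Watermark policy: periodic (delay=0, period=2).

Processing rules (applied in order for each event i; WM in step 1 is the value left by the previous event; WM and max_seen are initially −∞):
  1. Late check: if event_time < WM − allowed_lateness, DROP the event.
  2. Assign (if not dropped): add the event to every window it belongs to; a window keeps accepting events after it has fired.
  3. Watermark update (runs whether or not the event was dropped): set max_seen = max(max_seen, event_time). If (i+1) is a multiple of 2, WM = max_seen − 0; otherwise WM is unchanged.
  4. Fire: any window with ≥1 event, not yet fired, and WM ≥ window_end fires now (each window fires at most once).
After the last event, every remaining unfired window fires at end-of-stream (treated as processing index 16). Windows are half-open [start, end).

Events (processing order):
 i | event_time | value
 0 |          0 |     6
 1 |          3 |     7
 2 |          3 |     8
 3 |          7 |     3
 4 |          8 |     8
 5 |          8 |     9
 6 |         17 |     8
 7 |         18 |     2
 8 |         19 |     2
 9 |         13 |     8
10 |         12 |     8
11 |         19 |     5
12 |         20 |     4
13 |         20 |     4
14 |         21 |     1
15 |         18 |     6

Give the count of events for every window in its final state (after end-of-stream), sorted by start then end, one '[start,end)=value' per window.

[0,13)=6 [17,26)=7

i=0 t=0 v=6: → [0,5); WM=−∞
i=1 t=3 v=7: → [0,8); WM=3
i=2 t=3 v=8: → [0,8); WM=3
i=3 t=7 v=3: → [0,12); WM=7
i=4 t=8 v=8: → [0,13); WM=7
i=5 t=8 v=9: → [0,13); WM=8
i=6 t=17 v=8: → [17,22); WM=8
i=7 t=18 v=2: → [17,23); WM=18
i=8 t=19 v=2: → [17,24); WM=18
i=9 t=13 v=8: DROP (t<18-1); WM=19
i=10 t=12 v=8: DROP (t<19-1); WM=19
i=11 t=19 v=5: → [17,24); WM=19
i=12 t=20 v=4: → [17,25); WM=19
i=13 t=20 v=4: → [17,25); WM=20
i=14 t=21 v=1: → [17,26); WM=20
i=15 t=18 v=6: DROP (t<20-1); WM=21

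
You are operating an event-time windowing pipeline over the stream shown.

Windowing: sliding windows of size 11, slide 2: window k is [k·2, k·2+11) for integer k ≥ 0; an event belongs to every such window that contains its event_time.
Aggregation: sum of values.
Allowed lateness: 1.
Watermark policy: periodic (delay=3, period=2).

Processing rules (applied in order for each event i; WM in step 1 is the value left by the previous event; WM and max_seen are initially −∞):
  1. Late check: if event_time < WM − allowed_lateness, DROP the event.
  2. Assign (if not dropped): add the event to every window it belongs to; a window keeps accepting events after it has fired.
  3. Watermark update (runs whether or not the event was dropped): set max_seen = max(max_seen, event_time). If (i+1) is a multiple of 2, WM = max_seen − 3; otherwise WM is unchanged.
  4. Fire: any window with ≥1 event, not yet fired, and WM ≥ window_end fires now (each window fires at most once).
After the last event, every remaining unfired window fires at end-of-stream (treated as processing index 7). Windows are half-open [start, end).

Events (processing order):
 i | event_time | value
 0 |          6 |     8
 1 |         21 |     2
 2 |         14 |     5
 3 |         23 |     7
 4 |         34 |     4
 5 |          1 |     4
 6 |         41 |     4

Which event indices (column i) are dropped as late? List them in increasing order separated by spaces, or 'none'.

i=0 t=6 v=8: → [6,17),[4,15),[2,13),[0,11); WM=−∞
i=1 t=21 v=2: → [20,31),[18,29),[16,27),[14,25),[12,23); WM=18; [0,11) fires=8 [2,13) fires=8 [4,15) fires=8 [6,17) fires=8
i=2 t=14 v=5: DROP (t<18-1); WM=18
i=3 t=23 v=7: → [22,33),[20,31),[18,29),[16,27),[14,25); WM=20
i=4 t=34 v=4: → [34,45),[32,43),[30,41),[28,39),[26,37),[24,35); WM=20
i=5 t=1 v=4: DROP (t<20-1); WM=31; [12,23) fires=2 [14,25) fires=9 [16,27) fires=9 [18,29) fires=9 [20,31) fires=9
i=6 t=41 v=4: → [40,51),[38,49),[36,47),[34,45),[32,43); WM=31

2 5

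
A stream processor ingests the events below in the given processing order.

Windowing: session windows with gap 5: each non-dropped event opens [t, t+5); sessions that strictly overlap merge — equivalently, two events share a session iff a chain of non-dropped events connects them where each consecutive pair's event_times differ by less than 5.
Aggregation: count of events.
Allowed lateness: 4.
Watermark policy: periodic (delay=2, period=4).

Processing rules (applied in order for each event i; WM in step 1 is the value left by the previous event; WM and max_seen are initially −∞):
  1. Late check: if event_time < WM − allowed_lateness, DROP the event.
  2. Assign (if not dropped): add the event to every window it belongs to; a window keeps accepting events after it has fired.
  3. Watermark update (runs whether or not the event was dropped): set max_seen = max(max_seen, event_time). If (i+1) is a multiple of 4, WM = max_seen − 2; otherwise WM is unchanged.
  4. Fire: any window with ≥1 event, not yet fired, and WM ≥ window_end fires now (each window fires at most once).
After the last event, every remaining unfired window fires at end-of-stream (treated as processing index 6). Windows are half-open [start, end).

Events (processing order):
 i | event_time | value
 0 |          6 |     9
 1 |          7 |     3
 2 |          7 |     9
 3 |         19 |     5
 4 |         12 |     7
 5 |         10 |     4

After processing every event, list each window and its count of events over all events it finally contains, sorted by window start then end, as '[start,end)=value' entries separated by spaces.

[6,12)=3 [19,24)=1

i=0 t=6 v=9: → [6,11); WM=−∞
i=1 t=7 v=3: → [6,12); WM=−∞
i=2 t=7 v=9: → [6,12); WM=−∞
i=3 t=19 v=5: → [19,24); WM=17
i=4 t=12 v=7: DROP (t<17-4); WM=17
i=5 t=10 v=4: DROP (t<17-4); WM=17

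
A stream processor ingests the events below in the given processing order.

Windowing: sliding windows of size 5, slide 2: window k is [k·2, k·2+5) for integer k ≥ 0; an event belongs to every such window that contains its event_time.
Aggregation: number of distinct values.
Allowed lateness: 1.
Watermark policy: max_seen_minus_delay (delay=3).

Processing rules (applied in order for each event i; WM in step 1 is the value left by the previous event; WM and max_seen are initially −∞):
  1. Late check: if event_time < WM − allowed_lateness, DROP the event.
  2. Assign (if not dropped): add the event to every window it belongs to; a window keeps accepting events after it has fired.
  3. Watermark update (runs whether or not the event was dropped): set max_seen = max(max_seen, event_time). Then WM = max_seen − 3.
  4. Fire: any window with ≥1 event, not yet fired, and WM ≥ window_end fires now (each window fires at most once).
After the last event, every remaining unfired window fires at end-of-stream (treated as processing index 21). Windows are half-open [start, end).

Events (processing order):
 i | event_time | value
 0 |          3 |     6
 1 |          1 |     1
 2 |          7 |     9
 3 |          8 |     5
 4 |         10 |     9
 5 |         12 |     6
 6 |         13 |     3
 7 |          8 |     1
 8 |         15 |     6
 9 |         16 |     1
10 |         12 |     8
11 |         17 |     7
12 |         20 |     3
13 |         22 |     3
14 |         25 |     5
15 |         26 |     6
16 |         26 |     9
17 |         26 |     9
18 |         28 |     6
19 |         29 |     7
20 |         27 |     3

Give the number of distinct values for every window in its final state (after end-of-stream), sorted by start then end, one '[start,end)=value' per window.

i=0 t=3 v=6: → [2,7),[0,5); WM=0
i=1 t=1 v=1: → [0,5); WM=0
i=2 t=7 v=9: → [6,11),[4,9); WM=4
i=3 t=8 v=5: → [8,13),[6,11),[4,9); WM=5; [0,5) fires=2
i=4 t=10 v=9: → [10,15),[8,13),[6,11); WM=7; [2,7) fires=1
i=5 t=12 v=6: → [12,17),[10,15),[8,13); WM=9; [4,9) fires=2
i=6 t=13 v=3: → [12,17),[10,15); WM=10
i=7 t=8 v=1: DROP (t<10-1); WM=10
i=8 t=15 v=6: → [14,19),[12,17); WM=12; [6,11) fires=2
i=9 t=16 v=1: → [16,21),[14,19),[12,17); WM=13; [8,13) fires=3
i=10 t=12 v=8: → [12,17),[10,15),[8,13); WM=13
i=11 t=17 v=7: → [16,21),[14,19); WM=14
i=12 t=20 v=3: → [20,25),[18,23),[16,21); WM=17; [10,15) fires=4 [12,17) fires=4
i=13 t=22 v=3: → [22,27),[20,25),[18,23); WM=19; [14,19) fires=3
i=14 t=25 v=5: → [24,29),[22,27); WM=22; [16,21) fires=3
i=15 t=26 v=6: → [26,31),[24,29),[22,27); WM=23; [18,23) fires=1
i=16 t=26 v=9: → [26,31),[24,29),[22,27); WM=23
i=17 t=26 v=9: → [26,31),[24,29),[22,27); WM=23
i=18 t=28 v=6: → [28,33),[26,31),[24,29); WM=25; [20,25) fires=1
i=19 t=29 v=7: → [28,33),[26,31); WM=26
i=20 t=27 v=3: → [26,31),[24,29); WM=26

[0,5)=2 [2,7)=1 [4,9)=2 [6,11)=2 [8,13)=4 [10,15)=4 [12,17)=4 [14,19)=3 [16,21)=3 [18,23)=1 [20,25)=1 [22,27)=4 [24,29)=4 [26,31)=4 [28,33)=2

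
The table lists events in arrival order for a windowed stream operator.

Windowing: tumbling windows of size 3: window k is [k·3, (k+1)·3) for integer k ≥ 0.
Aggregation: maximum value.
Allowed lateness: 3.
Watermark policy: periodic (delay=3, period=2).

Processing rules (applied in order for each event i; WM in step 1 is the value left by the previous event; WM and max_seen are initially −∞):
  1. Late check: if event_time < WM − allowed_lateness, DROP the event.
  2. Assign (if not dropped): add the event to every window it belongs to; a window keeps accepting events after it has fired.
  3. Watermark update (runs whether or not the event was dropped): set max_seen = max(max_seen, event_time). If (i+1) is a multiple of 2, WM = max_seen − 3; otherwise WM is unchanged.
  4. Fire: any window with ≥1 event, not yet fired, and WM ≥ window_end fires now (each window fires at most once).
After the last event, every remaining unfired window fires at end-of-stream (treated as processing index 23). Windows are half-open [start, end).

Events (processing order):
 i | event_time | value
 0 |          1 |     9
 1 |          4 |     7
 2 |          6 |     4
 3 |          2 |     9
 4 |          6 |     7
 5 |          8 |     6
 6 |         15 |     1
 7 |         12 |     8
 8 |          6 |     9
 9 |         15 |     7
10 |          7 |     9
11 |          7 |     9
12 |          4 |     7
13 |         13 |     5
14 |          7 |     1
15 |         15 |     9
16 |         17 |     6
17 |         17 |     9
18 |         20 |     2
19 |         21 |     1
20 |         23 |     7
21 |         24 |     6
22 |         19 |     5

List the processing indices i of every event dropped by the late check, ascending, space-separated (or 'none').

8 10 11 12 14

i=0 t=1 v=9: → [0,3); WM=−∞
i=1 t=4 v=7: → [3,6); WM=1
i=2 t=6 v=4: → [6,9); WM=1
i=3 t=2 v=9: → [0,3); WM=3; [0,3) fires=9
i=4 t=6 v=7: → [6,9); WM=3
i=5 t=8 v=6: → [6,9); WM=5
i=6 t=15 v=1: → [15,18); WM=5
i=7 t=12 v=8: → [12,15); WM=12; [3,6) fires=7 [6,9) fires=7
i=8 t=6 v=9: DROP (t<12-3); WM=12
i=9 t=15 v=7: → [15,18); WM=12
i=10 t=7 v=9: DROP (t<12-3); WM=12
i=11 t=7 v=9: DROP (t<12-3); WM=12
i=12 t=4 v=7: DROP (t<12-3); WM=12
i=13 t=13 v=5: → [12,15); WM=12
i=14 t=7 v=1: DROP (t<12-3); WM=12
i=15 t=15 v=9: → [15,18); WM=12
i=16 t=17 v=6: → [15,18); WM=12
i=17 t=17 v=9: → [15,18); WM=14
i=18 t=20 v=2: → [18,21); WM=14
i=19 t=21 v=1: → [21,24); WM=18; [12,15) fires=8 [15,18) fires=9
i=20 t=23 v=7: → [21,24); WM=18
i=21 t=24 v=6: → [24,27); WM=21; [18,21) fires=2
i=22 t=19 v=5: → [18,21); WM=21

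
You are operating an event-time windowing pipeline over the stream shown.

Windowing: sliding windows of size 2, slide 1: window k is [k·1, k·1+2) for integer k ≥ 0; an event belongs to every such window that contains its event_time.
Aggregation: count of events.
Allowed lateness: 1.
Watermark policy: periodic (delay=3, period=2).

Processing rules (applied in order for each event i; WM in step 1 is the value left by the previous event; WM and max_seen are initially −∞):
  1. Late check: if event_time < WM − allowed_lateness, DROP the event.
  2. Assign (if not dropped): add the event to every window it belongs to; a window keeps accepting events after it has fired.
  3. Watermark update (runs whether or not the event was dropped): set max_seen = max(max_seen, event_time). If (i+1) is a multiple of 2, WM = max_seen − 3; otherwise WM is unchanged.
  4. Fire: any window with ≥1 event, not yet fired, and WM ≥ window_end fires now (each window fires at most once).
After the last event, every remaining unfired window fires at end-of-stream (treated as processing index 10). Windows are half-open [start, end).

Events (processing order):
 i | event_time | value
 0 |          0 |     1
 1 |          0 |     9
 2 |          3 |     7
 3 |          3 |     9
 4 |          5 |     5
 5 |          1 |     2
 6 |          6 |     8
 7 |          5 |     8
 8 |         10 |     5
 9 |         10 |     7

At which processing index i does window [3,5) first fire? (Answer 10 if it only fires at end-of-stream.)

i=0 t=0 v=1: → [0,2); WM=−∞
i=1 t=0 v=9: → [0,2); WM=-3
i=2 t=3 v=7: → [3,5),[2,4); WM=-3
i=3 t=3 v=9: → [3,5),[2,4); WM=0
i=4 t=5 v=5: → [5,7),[4,6); WM=0
i=5 t=1 v=2: → [1,3),[0,2); WM=2; [0,2) fires=3
i=6 t=6 v=8: → [6,8),[5,7); WM=2
i=7 t=5 v=8: → [5,7),[4,6); WM=3; [1,3) fires=1
i=8 t=10 v=5: → [10,12),[9,11); WM=3
i=9 t=10 v=7: → [10,12),[9,11); WM=7; [2,4) fires=2 [3,5) fires=2 [4,6) fires=2 [5,7) fires=3

9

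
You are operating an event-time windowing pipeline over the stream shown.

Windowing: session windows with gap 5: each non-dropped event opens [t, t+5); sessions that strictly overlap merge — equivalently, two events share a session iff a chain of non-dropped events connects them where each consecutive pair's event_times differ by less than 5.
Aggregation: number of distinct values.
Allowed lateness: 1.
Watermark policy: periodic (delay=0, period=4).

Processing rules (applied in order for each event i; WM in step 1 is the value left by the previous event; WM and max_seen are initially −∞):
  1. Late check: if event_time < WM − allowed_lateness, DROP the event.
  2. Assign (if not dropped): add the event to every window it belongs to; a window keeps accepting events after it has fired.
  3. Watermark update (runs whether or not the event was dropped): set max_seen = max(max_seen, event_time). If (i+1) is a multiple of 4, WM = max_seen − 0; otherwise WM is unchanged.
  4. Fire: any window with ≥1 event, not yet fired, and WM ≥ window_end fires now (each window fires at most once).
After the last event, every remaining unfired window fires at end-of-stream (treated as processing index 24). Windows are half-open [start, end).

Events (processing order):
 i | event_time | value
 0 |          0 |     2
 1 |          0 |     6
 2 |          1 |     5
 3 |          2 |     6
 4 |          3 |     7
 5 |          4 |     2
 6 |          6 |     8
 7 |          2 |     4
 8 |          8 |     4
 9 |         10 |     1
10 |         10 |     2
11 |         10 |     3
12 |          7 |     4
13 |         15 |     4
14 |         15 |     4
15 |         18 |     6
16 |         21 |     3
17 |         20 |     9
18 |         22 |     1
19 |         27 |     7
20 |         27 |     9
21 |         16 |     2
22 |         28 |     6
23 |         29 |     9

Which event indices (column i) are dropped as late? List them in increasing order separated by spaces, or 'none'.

12 21

i=0 t=0 v=2: → [0,5); WM=−∞
i=1 t=0 v=6: → [0,5); WM=−∞
i=2 t=1 v=5: → [0,6); WM=−∞
i=3 t=2 v=6: → [0,7); WM=2
i=4 t=3 v=7: → [0,8); WM=2
i=5 t=4 v=2: → [0,9); WM=2
i=6 t=6 v=8: → [0,11); WM=2
i=7 t=2 v=4: → [0,11); WM=6
i=8 t=8 v=4: → [0,13); WM=6
i=9 t=10 v=1: → [0,15); WM=6
i=10 t=10 v=2: → [0,15); WM=6
i=11 t=10 v=3: → [0,15); WM=10
i=12 t=7 v=4: DROP (t<10-1); WM=10
i=13 t=15 v=4: → [15,20); WM=10
i=14 t=15 v=4: → [15,20); WM=10
i=15 t=18 v=6: → [15,23); WM=18
i=16 t=21 v=3: → [15,26); WM=18
i=17 t=20 v=9: → [15,26); WM=18
i=18 t=22 v=1: → [15,27); WM=18
i=19 t=27 v=7: → [27,32); WM=27
i=20 t=27 v=9: → [27,32); WM=27
i=21 t=16 v=2: DROP (t<27-1); WM=27
i=22 t=28 v=6: → [27,33); WM=27
i=23 t=29 v=9: → [27,34); WM=29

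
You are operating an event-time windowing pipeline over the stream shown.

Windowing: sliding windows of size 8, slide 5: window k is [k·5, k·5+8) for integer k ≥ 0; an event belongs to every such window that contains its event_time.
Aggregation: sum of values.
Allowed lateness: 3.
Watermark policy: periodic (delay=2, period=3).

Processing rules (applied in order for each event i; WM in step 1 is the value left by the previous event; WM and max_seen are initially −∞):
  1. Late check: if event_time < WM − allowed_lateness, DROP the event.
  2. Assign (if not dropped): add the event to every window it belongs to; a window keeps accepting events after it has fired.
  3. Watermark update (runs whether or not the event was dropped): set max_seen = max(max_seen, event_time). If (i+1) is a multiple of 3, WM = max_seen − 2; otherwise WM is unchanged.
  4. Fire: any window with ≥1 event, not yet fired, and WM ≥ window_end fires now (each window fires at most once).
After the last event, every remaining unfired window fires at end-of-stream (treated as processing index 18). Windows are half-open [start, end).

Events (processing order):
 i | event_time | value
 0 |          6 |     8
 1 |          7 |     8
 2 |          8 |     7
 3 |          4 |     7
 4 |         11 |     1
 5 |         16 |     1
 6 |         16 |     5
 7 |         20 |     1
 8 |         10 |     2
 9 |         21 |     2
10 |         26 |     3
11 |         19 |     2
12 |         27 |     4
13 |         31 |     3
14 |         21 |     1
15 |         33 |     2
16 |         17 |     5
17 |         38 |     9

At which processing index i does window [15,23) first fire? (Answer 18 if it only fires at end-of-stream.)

i=0 t=6 v=8: → [5,13),[0,8); WM=−∞
i=1 t=7 v=8: → [5,13),[0,8); WM=−∞
i=2 t=8 v=7: → [5,13); WM=6
i=3 t=4 v=7: → [0,8); WM=6
i=4 t=11 v=1: → [10,18),[5,13); WM=6
i=5 t=16 v=1: → [15,23),[10,18); WM=14; [0,8) fires=23 [5,13) fires=24
i=6 t=16 v=5: → [15,23),[10,18); WM=14
i=7 t=20 v=1: → [20,28),[15,23); WM=14
i=8 t=10 v=2: DROP (t<14-3); WM=18; [10,18) fires=7
i=9 t=21 v=2: → [20,28),[15,23); WM=18
i=10 t=26 v=3: → [25,33),[20,28); WM=18
i=11 t=19 v=2: → [15,23); WM=24; [15,23) fires=11
i=12 t=27 v=4: → [25,33),[20,28); WM=24
i=13 t=31 v=3: → [30,38),[25,33); WM=24
i=14 t=21 v=1: → [20,28),[15,23); WM=29; [20,28) fires=11
i=15 t=33 v=2: → [30,38); WM=29
i=16 t=17 v=5: DROP (t<29-3); WM=29
i=17 t=38 v=9: → [35,43); WM=36; [25,33) fires=10

11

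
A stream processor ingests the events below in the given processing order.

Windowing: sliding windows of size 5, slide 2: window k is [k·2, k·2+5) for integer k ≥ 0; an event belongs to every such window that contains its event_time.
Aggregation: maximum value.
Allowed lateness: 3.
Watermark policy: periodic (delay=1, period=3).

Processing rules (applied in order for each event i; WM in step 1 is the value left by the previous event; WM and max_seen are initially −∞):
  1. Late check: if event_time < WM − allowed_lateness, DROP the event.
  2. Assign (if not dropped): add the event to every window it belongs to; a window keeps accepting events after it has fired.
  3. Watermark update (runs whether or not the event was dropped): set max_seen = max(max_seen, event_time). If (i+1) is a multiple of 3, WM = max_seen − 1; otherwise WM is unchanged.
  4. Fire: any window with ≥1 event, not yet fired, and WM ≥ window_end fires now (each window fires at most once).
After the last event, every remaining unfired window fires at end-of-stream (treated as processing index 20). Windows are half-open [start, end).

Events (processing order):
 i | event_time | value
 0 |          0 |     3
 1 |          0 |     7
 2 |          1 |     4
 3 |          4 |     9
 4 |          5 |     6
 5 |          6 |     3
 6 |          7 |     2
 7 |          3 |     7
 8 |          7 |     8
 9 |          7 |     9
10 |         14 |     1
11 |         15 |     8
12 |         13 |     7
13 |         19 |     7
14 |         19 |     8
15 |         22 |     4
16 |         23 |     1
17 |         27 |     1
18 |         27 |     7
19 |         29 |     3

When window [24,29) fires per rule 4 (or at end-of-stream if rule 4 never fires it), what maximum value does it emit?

7

i=0 t=0 v=3: → [0,5); WM=−∞
i=1 t=0 v=7: → [0,5); WM=−∞
i=2 t=1 v=4: → [0,5); WM=0
i=3 t=4 v=9: → [4,9),[2,7),[0,5); WM=0
i=4 t=5 v=6: → [4,9),[2,7); WM=0
i=5 t=6 v=3: → [6,11),[4,9),[2,7); WM=5; [0,5) fires=9
i=6 t=7 v=2: → [6,11),[4,9); WM=5
i=7 t=3 v=7: → [2,7),[0,5); WM=5
i=8 t=7 v=8: → [6,11),[4,9); WM=6
i=9 t=7 v=9: → [6,11),[4,9); WM=6
i=10 t=14 v=1: → [14,19),[12,17),[10,15); WM=6
i=11 t=15 v=8: → [14,19),[12,17); WM=14; [2,7) fires=9 [4,9) fires=9 [6,11) fires=9
i=12 t=13 v=7: → [12,17),[10,15); WM=14
i=13 t=19 v=7: → [18,23),[16,21); WM=14
i=14 t=19 v=8: → [18,23),[16,21); WM=18; [10,15) fires=7 [12,17) fires=8
i=15 t=22 v=4: → [22,27),[20,25),[18,23); WM=18
i=16 t=23 v=1: → [22,27),[20,25); WM=18
i=17 t=27 v=1: → [26,31),[24,29); WM=26; [14,19) fires=8 [16,21) fires=8 [18,23) fires=8 [20,25) fires=4
i=18 t=27 v=7: → [26,31),[24,29); WM=26
i=19 t=29 v=3: → [28,33),[26,31); WM=26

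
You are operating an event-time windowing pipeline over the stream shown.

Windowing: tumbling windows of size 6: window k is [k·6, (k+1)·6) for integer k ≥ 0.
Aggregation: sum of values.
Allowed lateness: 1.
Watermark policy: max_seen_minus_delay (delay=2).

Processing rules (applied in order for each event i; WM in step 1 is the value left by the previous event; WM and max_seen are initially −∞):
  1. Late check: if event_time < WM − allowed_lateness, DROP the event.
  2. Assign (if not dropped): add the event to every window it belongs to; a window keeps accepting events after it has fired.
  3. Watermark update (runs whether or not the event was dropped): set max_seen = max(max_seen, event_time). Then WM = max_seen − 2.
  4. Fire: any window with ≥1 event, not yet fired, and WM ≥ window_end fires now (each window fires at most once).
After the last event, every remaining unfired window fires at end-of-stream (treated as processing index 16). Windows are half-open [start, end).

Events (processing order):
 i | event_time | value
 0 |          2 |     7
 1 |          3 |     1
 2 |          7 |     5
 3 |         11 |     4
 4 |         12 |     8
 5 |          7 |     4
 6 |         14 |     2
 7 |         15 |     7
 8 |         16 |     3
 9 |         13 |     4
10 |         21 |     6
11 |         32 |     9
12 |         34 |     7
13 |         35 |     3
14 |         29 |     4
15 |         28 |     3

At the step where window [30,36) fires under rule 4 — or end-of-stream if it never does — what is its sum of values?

19

i=0 t=2 v=7: → [0,6); WM=0
i=1 t=3 v=1: → [0,6); WM=1
i=2 t=7 v=5: → [6,12); WM=5
i=3 t=11 v=4: → [6,12); WM=9; [0,6) fires=8
i=4 t=12 v=8: → [12,18); WM=10
i=5 t=7 v=4: DROP (t<10-1); WM=10
i=6 t=14 v=2: → [12,18); WM=12; [6,12) fires=9
i=7 t=15 v=7: → [12,18); WM=13
i=8 t=16 v=3: → [12,18); WM=14
i=9 t=13 v=4: → [12,18); WM=14
i=10 t=21 v=6: → [18,24); WM=19; [12,18) fires=24
i=11 t=32 v=9: → [30,36); WM=30; [18,24) fires=6
i=12 t=34 v=7: → [30,36); WM=32
i=13 t=35 v=3: → [30,36); WM=33
i=14 t=29 v=4: DROP (t<33-1); WM=33
i=15 t=28 v=3: DROP (t<33-1); WM=33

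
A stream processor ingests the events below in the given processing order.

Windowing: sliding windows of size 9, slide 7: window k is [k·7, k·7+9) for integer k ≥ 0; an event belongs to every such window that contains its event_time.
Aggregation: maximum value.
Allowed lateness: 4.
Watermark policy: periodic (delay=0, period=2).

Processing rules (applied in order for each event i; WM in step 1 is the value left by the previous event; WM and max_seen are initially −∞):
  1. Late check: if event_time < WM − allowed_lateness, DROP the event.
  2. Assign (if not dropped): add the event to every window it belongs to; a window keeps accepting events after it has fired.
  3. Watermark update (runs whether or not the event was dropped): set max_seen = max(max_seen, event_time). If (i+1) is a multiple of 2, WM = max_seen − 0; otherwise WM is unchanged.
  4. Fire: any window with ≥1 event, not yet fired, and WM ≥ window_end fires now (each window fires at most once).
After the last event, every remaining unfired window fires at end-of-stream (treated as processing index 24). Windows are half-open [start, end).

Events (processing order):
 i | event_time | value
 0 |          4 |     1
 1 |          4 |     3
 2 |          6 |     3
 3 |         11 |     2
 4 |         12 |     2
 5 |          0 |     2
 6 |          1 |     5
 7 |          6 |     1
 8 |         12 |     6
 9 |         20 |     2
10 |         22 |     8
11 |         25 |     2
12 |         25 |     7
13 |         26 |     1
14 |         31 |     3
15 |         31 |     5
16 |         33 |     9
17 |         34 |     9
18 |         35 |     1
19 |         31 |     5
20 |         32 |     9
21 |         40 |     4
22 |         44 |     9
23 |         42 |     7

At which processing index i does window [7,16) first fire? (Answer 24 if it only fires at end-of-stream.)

i=0 t=4 v=1: → [0,9); WM=−∞
i=1 t=4 v=3: → [0,9); WM=4
i=2 t=6 v=3: → [0,9); WM=4
i=3 t=11 v=2: → [7,16); WM=11; [0,9) fires=3
i=4 t=12 v=2: → [7,16); WM=11
i=5 t=0 v=2: DROP (t<11-4); WM=12
i=6 t=1 v=5: DROP (t<12-4); WM=12
i=7 t=6 v=1: DROP (t<12-4); WM=12
i=8 t=12 v=6: → [7,16); WM=12
i=9 t=20 v=2: → [14,23); WM=20; [7,16) fires=6
i=10 t=22 v=8: → [21,30),[14,23); WM=20
i=11 t=25 v=2: → [21,30); WM=25; [14,23) fires=8
i=12 t=25 v=7: → [21,30); WM=25
i=13 t=26 v=1: → [21,30); WM=26
i=14 t=31 v=3: → [28,37); WM=26
i=15 t=31 v=5: → [28,37); WM=31; [21,30) fires=8
i=16 t=33 v=9: → [28,37); WM=31
i=17 t=34 v=9: → [28,37); WM=34
i=18 t=35 v=1: → [35,44),[28,37); WM=34
i=19 t=31 v=5: → [28,37); WM=35
i=20 t=32 v=9: → [28,37); WM=35
i=21 t=40 v=4: → [35,44); WM=40; [28,37) fires=9
i=22 t=44 v=9: → [42,51); WM=40
i=23 t=42 v=7: → [42,51),[35,44); WM=44; [35,44) fires=7

9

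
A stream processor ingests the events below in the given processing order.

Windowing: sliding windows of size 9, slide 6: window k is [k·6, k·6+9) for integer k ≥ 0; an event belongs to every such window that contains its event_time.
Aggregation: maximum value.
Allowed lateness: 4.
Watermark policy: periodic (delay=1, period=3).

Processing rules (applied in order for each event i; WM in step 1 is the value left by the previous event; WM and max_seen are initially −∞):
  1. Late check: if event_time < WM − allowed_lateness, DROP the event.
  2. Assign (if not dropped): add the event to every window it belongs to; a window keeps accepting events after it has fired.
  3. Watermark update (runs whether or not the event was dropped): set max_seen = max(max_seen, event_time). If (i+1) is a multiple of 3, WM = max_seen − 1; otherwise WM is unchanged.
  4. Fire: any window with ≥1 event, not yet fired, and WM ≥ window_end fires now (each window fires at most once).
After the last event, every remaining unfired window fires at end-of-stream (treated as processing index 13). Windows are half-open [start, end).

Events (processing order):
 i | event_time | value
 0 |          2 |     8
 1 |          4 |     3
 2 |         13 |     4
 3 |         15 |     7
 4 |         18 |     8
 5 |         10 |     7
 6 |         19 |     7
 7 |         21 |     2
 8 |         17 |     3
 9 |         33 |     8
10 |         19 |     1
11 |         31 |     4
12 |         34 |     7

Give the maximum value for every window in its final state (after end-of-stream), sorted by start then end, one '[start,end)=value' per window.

i=0 t=2 v=8: → [0,9); WM=−∞
i=1 t=4 v=3: → [0,9); WM=−∞
i=2 t=13 v=4: → [12,21),[6,15); WM=12; [0,9) fires=8
i=3 t=15 v=7: → [12,21); WM=12
i=4 t=18 v=8: → [18,27),[12,21); WM=12
i=5 t=10 v=7: → [6,15); WM=17; [6,15) fires=7
i=6 t=19 v=7: → [18,27),[12,21); WM=17
i=7 t=21 v=2: → [18,27); WM=17
i=8 t=17 v=3: → [12,21); WM=20
i=9 t=33 v=8: → [30,39); WM=20
i=10 t=19 v=1: → [18,27),[12,21); WM=20
i=11 t=31 v=4: → [30,39),[24,33); WM=32; [12,21) fires=8 [18,27) fires=8
i=12 t=34 v=7: → [30,39); WM=32

[0,9)=8 [6,15)=7 [12,21)=8 [18,27)=8 [24,33)=4 [30,39)=8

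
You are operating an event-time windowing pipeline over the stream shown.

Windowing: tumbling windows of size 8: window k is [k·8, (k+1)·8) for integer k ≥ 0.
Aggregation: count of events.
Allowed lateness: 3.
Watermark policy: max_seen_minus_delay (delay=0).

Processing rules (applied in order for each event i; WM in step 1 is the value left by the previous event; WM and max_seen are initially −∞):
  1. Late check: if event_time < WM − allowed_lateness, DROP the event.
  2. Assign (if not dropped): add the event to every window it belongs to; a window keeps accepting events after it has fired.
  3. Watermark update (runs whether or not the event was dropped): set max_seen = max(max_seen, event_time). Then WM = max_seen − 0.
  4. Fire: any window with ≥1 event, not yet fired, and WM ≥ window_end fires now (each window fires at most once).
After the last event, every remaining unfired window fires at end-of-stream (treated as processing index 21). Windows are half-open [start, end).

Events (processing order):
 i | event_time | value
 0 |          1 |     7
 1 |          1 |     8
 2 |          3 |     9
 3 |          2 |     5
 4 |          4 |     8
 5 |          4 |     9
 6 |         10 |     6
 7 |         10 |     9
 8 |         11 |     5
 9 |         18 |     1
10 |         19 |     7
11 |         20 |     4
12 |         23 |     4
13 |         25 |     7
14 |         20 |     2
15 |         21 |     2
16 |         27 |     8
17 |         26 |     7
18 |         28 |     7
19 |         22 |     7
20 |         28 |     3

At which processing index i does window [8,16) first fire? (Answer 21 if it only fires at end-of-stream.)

i=0 t=1 v=7: → [0,8); WM=1
i=1 t=1 v=8: → [0,8); WM=1
i=2 t=3 v=9: → [0,8); WM=3
i=3 t=2 v=5: → [0,8); WM=3
i=4 t=4 v=8: → [0,8); WM=4
i=5 t=4 v=9: → [0,8); WM=4
i=6 t=10 v=6: → [8,16); WM=10; [0,8) fires=6
i=7 t=10 v=9: → [8,16); WM=10
i=8 t=11 v=5: → [8,16); WM=11
i=9 t=18 v=1: → [16,24); WM=18; [8,16) fires=3
i=10 t=19 v=7: → [16,24); WM=19
i=11 t=20 v=4: → [16,24); WM=20
i=12 t=23 v=4: → [16,24); WM=23
i=13 t=25 v=7: → [24,32); WM=25; [16,24) fires=4
i=14 t=20 v=2: DROP (t<25-3); WM=25
i=15 t=21 v=2: DROP (t<25-3); WM=25
i=16 t=27 v=8: → [24,32); WM=27
i=17 t=26 v=7: → [24,32); WM=27
i=18 t=28 v=7: → [24,32); WM=28
i=19 t=22 v=7: DROP (t<28-3); WM=28
i=20 t=28 v=3: → [24,32); WM=28

9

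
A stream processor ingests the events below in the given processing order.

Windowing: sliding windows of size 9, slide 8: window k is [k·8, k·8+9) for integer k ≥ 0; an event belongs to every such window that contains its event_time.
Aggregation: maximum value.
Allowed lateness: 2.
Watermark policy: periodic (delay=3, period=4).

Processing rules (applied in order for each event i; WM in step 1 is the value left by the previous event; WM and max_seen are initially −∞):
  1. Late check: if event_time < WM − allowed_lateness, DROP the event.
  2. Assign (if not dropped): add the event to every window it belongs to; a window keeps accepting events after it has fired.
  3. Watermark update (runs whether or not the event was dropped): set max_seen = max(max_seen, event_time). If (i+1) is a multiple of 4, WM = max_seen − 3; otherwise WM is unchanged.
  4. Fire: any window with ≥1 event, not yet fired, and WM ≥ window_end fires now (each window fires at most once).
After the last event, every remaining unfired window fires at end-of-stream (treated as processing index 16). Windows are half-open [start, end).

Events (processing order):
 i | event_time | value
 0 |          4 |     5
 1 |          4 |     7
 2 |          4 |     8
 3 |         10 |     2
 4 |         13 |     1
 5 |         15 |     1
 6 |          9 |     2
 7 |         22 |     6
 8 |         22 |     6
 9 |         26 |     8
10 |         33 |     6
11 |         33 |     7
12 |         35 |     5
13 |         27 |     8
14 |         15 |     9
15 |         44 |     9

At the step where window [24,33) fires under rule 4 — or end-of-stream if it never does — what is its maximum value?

i=0 t=4 v=5: → [0,9); WM=−∞
i=1 t=4 v=7: → [0,9); WM=−∞
i=2 t=4 v=8: → [0,9); WM=−∞
i=3 t=10 v=2: → [8,17); WM=7
i=4 t=13 v=1: → [8,17); WM=7
i=5 t=15 v=1: → [8,17); WM=7
i=6 t=9 v=2: → [8,17); WM=7
i=7 t=22 v=6: → [16,25); WM=19; [0,9) fires=8 [8,17) fires=2
i=8 t=22 v=6: → [16,25); WM=19
i=9 t=26 v=8: → [24,33); WM=19
i=10 t=33 v=6: → [32,41); WM=19
i=11 t=33 v=7: → [32,41); WM=30; [16,25) fires=6
i=12 t=35 v=5: → [32,41); WM=30
i=13 t=27 v=8: DROP (t<30-2); WM=30
i=14 t=15 v=9: DROP (t<30-2); WM=30
i=15 t=44 v=9: → [40,49); WM=41; [24,33) fires=8 [32,41) fires=7

8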